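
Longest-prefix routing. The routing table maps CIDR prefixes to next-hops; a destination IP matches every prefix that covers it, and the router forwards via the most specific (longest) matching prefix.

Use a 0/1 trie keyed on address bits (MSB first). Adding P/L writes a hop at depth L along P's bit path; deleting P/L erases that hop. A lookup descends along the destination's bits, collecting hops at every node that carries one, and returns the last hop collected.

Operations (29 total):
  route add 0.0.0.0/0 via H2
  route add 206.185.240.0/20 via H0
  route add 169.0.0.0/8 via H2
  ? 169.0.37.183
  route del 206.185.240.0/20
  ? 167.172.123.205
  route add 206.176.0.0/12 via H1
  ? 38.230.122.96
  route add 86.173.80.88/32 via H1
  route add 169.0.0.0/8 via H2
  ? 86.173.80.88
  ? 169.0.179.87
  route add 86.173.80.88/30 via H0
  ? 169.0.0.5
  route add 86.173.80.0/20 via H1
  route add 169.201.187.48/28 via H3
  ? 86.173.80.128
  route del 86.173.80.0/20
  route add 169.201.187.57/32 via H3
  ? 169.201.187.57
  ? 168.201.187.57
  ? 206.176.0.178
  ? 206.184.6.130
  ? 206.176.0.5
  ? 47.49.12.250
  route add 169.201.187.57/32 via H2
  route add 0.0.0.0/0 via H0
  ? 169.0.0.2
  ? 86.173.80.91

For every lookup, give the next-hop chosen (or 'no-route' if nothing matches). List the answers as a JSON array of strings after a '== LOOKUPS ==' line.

Apply in order:
  add 0.0.0.0/0 -> H2 at depth 0
  add 206.185.240.0/20 -> H0 at depth 20
  add 169.0.0.0/8 -> H2 at depth 8
  ? 169.0.37.183  path d0:H2→d1:-→d2:-→d3:-→d4:-→d5:-→d6:-→d7:-→d8:H2  best=H2
  del 206.185.240.0/20 (clear depth 20)
  ? 167.172.123.205  path d0:H2→d1:-→d2:-→d3:-→d4:-  best=H2
  add 206.176.0.0/12 -> H1 at depth 12
  ? 38.230.122.96  path d0:H2  best=H2
  add 86.173.80.88/32 -> H1 at depth 32
  add 169.0.0.0/8 -> H2 at depth 8
  ? 86.173.80.88  path d0:H2→d1:-→d2:-→d3:-→d4:-→d5:-→d6:-→d7:-→d8:-→d9:-→d10:-→d11:-→d12:-→d13:-→d14:-→d15:-→d16:-→d17:-→d18:-→d19:-→d20:-→d21:-→d22:-→d23:-→d24:-→d25:-→d26:-→d27:-→d28:-→d29:-→d30:-→d31:-→d32:H1  best=H1
  ? 169.0.179.87  path d0:H2→d1:-→d2:-→d3:-→d4:-→d5:-→d6:-→d7:-→d8:H2  best=H2
  add 86.173.80.88/30 -> H0 at depth 30
  ? 169.0.0.5  path d0:H2→d1:-→d2:-→d3:-→d4:-→d5:-→d6:-→d7:-→d8:H2  best=H2
  add 86.173.80.0/20 -> H1 at depth 20
  add 169.201.187.48/28 -> H3 at depth 28
  ? 86.173.80.128  path d0:H2→d1:-→d2:-→d3:-→d4:-→d5:-→d6:-→d7:-→d8:-→d9:-→d10:-→d11:-→d12:-→d13:-→d14:-→d15:-→d16:-→d17:-→d18:-→d19:-→d20:H1→d21:-→d22:-→d23:-→d24:-  best=H1
  del 86.173.80.0/20 (clear depth 20)
  add 169.201.187.57/32 -> H3 at depth 32
  ? 169.201.187.57  path d0:H2→d1:-→d2:-→d3:-→d4:-→d5:-→d6:-→d7:-→d8:H2→d9:-→d10:-→d11:-→d12:-→d13:-→d14:-→d15:-→d16:-→d17:-→d18:-→d19:-→d20:-→d21:-→d22:-→d23:-→d24:-→d25:-→d26:-→d27:-→d28:H3→d29:-→d30:-→d31:-→d32:H3  best=H3
  ? 168.201.187.57  path d0:H2→d1:-→d2:-→d3:-→d4:-→d5:-→d6:-→d7:-  best=H2
  ? 206.176.0.178  path d0:H2→d1:-→d2:-→d3:-→d4:-→d5:-→d6:-→d7:-→d8:-→d9:-→d10:-→d11:-→d12:H1  best=H1
  ? 206.184.6.130  path d0:H2→d1:-→d2:-→d3:-→d4:-→d5:-→d6:-→d7:-→d8:-→d9:-→d10:-→d11:-→d12:H1→d13:-→d14:-→d15:-  best=H1
  ? 206.176.0.5  path d0:H2→d1:-→d2:-→d3:-→d4:-→d5:-→d6:-→d7:-→d8:-→d9:-→d10:-→d11:-→d12:H1  best=H1
  ? 47.49.12.250  path d0:H2→d1:-  best=H2
  add 169.201.187.57/32 -> H2 at depth 32
  add 0.0.0.0/0 -> H0 at depth 0
  ? 169.0.0.2  path d0:H0→d1:-→d2:-→d3:-→d4:-→d5:-→d6:-→d7:-→d8:H2  best=H2
  ? 86.173.80.91  path d0:H0→d1:-→d2:-→d3:-→d4:-→d5:-→d6:-→d7:-→d8:-→d9:-→d10:-→d11:-→d12:-→d13:-→d14:-→d15:-→d16:-→d17:-→d18:-→d19:-→d20:-→d21:-→d22:-→d23:-→d24:-→d25:-→d26:-→d27:-→d28:-→d29:-→d30:H0  best=H0

== LOOKUPS ==
["H2","H2","H2","H1","H2","H2","H1","H3","H2","H1","H1","H1","H2","H2","H0"]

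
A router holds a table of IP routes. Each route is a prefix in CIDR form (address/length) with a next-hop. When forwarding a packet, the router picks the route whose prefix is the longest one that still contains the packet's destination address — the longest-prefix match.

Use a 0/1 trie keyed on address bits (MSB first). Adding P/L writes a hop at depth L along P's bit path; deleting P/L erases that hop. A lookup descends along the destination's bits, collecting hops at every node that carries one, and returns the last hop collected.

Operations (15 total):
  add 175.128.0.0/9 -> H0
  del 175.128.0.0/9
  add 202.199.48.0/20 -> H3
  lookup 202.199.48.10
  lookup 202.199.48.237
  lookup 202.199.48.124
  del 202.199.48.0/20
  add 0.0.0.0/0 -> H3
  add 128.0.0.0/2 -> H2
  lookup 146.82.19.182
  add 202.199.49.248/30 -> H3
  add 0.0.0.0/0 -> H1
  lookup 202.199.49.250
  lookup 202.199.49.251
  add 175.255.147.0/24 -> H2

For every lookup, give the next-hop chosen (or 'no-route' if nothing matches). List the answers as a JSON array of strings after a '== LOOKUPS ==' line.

Apply in order:
  + 175.128.0.0/9 (H0) depth=9
  - 175.128.0.0/9 clear@9
  + 202.199.48.0/20 (H3) depth=20
  ? 202.199.48.10  path d0:-→d1:-→d2:-→d3:-→d4:-→d5:-→d6:-→d7:-→d8:-→d9:-→d10:-→d11:-→d12:-→d13:-→d14:-→d15:-→d16:-→d17:-→d18:-→d19:-→d20:H3  best=H3
  ? 202.199.48.237  path d0:-→d1:-→d2:-→d3:-→d4:-→d5:-→d6:-→d7:-→d8:-→d9:-→d10:-→d11:-→d12:-→d13:-→d14:-→d15:-→d16:-→d17:-→d18:-→d19:-→d20:H3  best=H3
  ? 202.199.48.124  path d0:-→d1:-→d2:-→d3:-→d4:-→d5:-→d6:-→d7:-→d8:-→d9:-→d10:-→d11:-→d12:-→d13:-→d14:-→d15:-→d16:-→d17:-→d18:-→d19:-→d20:H3  best=H3
  - 202.199.48.0/20 clear@20
  + 0.0.0.0/0 (H3) depth=0
  + 128.0.0.0/2 (H2) depth=2
  ? 146.82.19.182  path d0:H3→d1:-→d2:H2  best=H2
  + 202.199.49.248/30 (H3) depth=30
  + 0.0.0.0/0 (H1) depth=0
  ? 202.199.49.250  path d0:H1→d1:-→d2:-→d3:-→d4:-→d5:-→d6:-→d7:-→d8:-→d9:-→d10:-→d11:-→d12:-→d13:-→d14:-→d15:-→d16:-→d17:-→d18:-→d19:-→d20:-→d21:-→d22:-→d23:-→d24:-→d25:-→d26:-→d27:-→d28:-→d29:-→d30:H3  best=H3
  ? 202.199.49.251  path d0:H1→d1:-→d2:-→d3:-→d4:-→d5:-→d6:-→d7:-→d8:-→d9:-→d10:-→d11:-→d12:-→d13:-→d14:-→d15:-→d16:-→d17:-→d18:-→d19:-→d20:-→d21:-→d22:-→d23:-→d24:-→d25:-→d26:-→d27:-→d28:-→d29:-→d30:H3  best=H3
  + 175.255.147.0/24 (H2) depth=24

== LOOKUPS ==
["H3","H3","H3","H2","H3","H3"]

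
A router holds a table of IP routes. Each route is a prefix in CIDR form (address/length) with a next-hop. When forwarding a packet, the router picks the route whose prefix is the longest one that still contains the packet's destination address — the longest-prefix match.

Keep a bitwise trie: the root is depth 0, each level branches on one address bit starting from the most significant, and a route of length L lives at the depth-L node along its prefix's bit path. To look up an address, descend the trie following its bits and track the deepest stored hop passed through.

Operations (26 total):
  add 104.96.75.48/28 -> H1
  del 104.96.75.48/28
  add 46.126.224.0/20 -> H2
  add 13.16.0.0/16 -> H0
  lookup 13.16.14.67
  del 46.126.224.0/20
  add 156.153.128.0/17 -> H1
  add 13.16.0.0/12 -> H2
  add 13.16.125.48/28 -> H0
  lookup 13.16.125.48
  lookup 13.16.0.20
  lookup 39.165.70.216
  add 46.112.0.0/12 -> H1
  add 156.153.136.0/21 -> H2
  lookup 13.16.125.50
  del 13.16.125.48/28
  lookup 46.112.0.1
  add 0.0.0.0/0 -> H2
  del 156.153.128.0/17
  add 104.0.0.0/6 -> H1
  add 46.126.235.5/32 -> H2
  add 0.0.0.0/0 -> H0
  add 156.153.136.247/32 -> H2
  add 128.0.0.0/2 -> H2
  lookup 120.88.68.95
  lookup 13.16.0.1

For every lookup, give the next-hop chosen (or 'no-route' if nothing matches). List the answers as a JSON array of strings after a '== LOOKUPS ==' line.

Trace:
  add 104.96.75.48/28 -> H1 at depth 28
  del 104.96.75.48/28 (clear depth 28)
  add 46.126.224.0/20 -> H2 at depth 20
  add 13.16.0.0/16 -> H0 at depth 16
  lookup 13.16.14.67: bits 0000110100010000 walk d0:-→d1:-→d2:-→d3:-→d4:-→d5:-→d6:-→d7:-→d8:-→d9:-→d10:-→d11:-→d12:-→d13:-→d14:-→d15:-→d16:H0 -> H0
  del 46.126.224.0/20 (clear depth 20)
  add 156.153.128.0/17 -> H1 at depth 17
  add 13.16.0.0/12 -> H2 at depth 12
  add 13.16.125.48/28 -> H0 at depth 28
  lookup 13.16.125.48: bits 0000110100010000011111010011 walk d0:-→d1:-→d2:-→d3:-→d4:-→d5:-→d6:-→d7:-→d8:-→d9:-→d10:-→d11:-→d12:H2→d13:-→d14:-→d15:-→d16:H0→d17:-→d18:-→d19:-→d20:-→d21:-→d22:-→d23:-→d24:-→d25:-→d26:-→d27:-→d28:H0 -> H0
  lookup 13.16.0.20: bits 00001101000100000 walk d0:-→d1:-→d2:-→d3:-→d4:-→d5:-→d6:-→d7:-→d8:-→d9:-→d10:-→d11:-→d12:H2→d13:-→d14:-→d15:-→d16:H0→d17:- -> H0
  lookup 39.165.70.216: bits 0010 walk d0:-→d1:-→d2:-→d3:-→d4:- -> no-route
  add 46.112.0.0/12 -> H1 at depth 12
  add 156.153.136.0/21 -> H2 at depth 21
  lookup 13.16.125.50: bits 0000110100010000011111010011 walk d0:-→d1:-→d2:-→d3:-→d4:-→d5:-→d6:-→d7:-→d8:-→d9:-→d10:-→d11:-→d12:H2→d13:-→d14:-→d15:-→d16:H0→d17:-→d18:-→d19:-→d20:-→d21:-→d22:-→d23:-→d24:-→d25:-→d26:-→d27:-→d28:H0 -> H0
  del 13.16.125.48/28 (clear depth 28)
  lookup 46.112.0.1: bits 001011100111 walk d0:-→d1:-→d2:-→d3:-→d4:-→d5:-→d6:-→d7:-→d8:-→d9:-→d10:-→d11:-→d12:H1 -> H1
  add 0.0.0.0/0 -> H2 at depth 0
  del 156.153.128.0/17 (clear depth 17)
  add 104.0.0.0/6 -> H1 at depth 6
  add 46.126.235.5/32 -> H2 at depth 32
  add 0.0.0.0/0 -> H0 at depth 0
  add 156.153.136.247/32 -> H2 at depth 32
  add 128.0.0.0/2 -> H2 at depth 2
  lookup 120.88.68.95: bits 011 walk d0:H0→d1:-→d2:-→d3:- -> H0
  lookup 13.16.0.1: bits 00001101000100000 walk d0:H0→d1:-→d2:-→d3:-→d4:-→d5:-→d6:-→d7:-→d8:-→d9:-→d10:-→d11:-→d12:H2→d13:-→d14:-→d15:-→d16:H0→d17:- -> H0

== LOOKUPS ==
["H0","H0","H0","no-route","H0","H1","H0","H0"]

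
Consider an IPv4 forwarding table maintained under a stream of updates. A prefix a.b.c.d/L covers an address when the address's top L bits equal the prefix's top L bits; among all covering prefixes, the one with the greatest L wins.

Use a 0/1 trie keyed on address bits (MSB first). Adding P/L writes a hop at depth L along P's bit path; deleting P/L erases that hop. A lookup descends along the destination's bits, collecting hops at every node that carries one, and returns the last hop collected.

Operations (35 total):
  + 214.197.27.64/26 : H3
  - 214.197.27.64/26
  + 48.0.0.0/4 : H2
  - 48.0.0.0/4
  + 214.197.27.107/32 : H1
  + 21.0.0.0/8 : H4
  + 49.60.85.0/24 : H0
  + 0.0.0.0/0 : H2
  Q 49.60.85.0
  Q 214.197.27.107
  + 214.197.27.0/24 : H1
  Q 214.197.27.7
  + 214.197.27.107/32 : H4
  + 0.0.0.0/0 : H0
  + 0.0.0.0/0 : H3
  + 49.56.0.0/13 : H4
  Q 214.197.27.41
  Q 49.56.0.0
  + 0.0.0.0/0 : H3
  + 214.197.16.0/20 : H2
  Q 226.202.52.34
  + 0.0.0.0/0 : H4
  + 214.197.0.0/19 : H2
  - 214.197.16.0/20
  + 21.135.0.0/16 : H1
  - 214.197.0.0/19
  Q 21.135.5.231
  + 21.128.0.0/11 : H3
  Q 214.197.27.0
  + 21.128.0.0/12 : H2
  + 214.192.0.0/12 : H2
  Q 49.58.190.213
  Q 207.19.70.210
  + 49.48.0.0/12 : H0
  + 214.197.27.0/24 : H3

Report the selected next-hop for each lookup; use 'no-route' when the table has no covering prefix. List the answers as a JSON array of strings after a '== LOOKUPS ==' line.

Apply in order:
  add 214.197.27.64/26 -> H3 at depth 26
  - 214.197.27.64/26 clear@26
  add 48.0.0.0/4 -> H2 at depth 4
  - 48.0.0.0/4 clear@4
  add 214.197.27.107/32 -> H1 at depth 32
  add 21.0.0.0/8 -> H4 at depth 8
  add 49.60.85.0/24 -> H0 at depth 24
  add 0.0.0.0/0 -> H2 at depth 0
  lookup 49.60.85.0: bits 001100010011110001010101 walk d0:H2→d1:-→d2:-→d3:-→d4:-→d5:-→d6:-→d7:-→d8:-→d9:-→d10:-→d11:-→d12:-→d13:-→d14:-→d15:-→d16:-→d17:-→d18:-→d19:-→d20:-→d21:-→d22:-→d23:-→d24:H0 -> H0
  lookup 214.197.27.107: bits 11010110110001010001101101101011 walk d0:H2→d1:-→d2:-→d3:-→d4:-→d5:-→d6:-→d7:-→d8:-→d9:-→d10:-→d11:-→d12:-→d13:-→d14:-→d15:-→d16:-→d17:-→d18:-→d19:-→d20:-→d21:-→d22:-→d23:-→d24:-→d25:-→d26:-→d27:-→d28:-→d29:-→d30:-→d31:-→d32:H1 -> H1
  add 214.197.27.0/24 -> H1 at depth 24
  lookup 214.197.27.7: bits 1101011011000101000110110 walk d0:H2→d1:-→d2:-→d3:-→d4:-→d5:-→d6:-→d7:-→d8:-→d9:-→d10:-→d11:-→d12:-→d13:-→d14:-→d15:-→d16:-→d17:-→d18:-→d19:-→d20:-→d21:-→d22:-→d23:-→d24:H1→d25:- -> H1
  add 214.197.27.107/32 -> H4 at depth 32
  add 0.0.0.0/0 -> H0 at depth 0
  add 0.0.0.0/0 -> H3 at depth 0
  add 49.56.0.0/13 -> H4 at depth 13
  lookup 214.197.27.41: bits 1101011011000101000110110 walk d0:H3→d1:-→d2:-→d3:-→d4:-→d5:-→d6:-→d7:-→d8:-→d9:-→d10:-→d11:-→d12:-→d13:-→d14:-→d15:-→d16:-→d17:-→d18:-→d19:-→d20:-→d21:-→d22:-→d23:-→d24:H1→d25:- -> H1
  lookup 49.56.0.0: bits 0011000100111 walk d0:H3→d1:-→d2:-→d3:-→d4:-→d5:-→d6:-→d7:-→d8:-→d9:-→d10:-→d11:-→d12:-→d13:H4 -> H4
  add 0.0.0.0/0 -> H3 at depth 0
  add 214.197.16.0/20 -> H2 at depth 20
  lookup 226.202.52.34: bits 11 walk d0:H3→d1:-→d2:- -> H3
  add 0.0.0.0/0 -> H4 at depth 0
  add 214.197.0.0/19 -> H2 at depth 19
  - 214.197.16.0/20 clear@20
  add 21.135.0.0/16 -> H1 at depth 16
  - 214.197.0.0/19 clear@19
  lookup 21.135.5.231: bits 0001010110000111 walk d0:H4→d1:-→d2:-→d3:-→d4:-→d5:-→d6:-→d7:-→d8:H4→d9:-→d10:-→d11:-→d12:-→d13:-→d14:-→d15:-→d16:H1 -> H1
  add 21.128.0.0/11 -> H3 at depth 11
  lookup 214.197.27.0: bits 1101011011000101000110110 walk d0:H4→d1:-→d2:-→d3:-→d4:-→d5:-→d6:-→d7:-→d8:-→d9:-→d10:-→d11:-→d12:-→d13:-→d14:-→d15:-→d16:-→d17:-→d18:-→d19:-→d20:-→d21:-→d22:-→d23:-→d24:H1→d25:- -> H1
  add 21.128.0.0/12 -> H2 at depth 12
  add 214.192.0.0/12 -> H2 at depth 12
  lookup 49.58.190.213: bits 0011000100111 walk d0:H4→d1:-→d2:-→d3:-→d4:-→d5:-→d6:-→d7:-→d8:-→d9:-→d10:-→d11:-→d12:-→d13:H4 -> H4
  lookup 207.19.70.210: bits 110 walk d0:H4→d1:-→d2:-→d3:- -> H4
  add 49.48.0.0/12 -> H0 at depth 12
  add 214.197.27.0/24 -> H3 at depth 24

== LOOKUPS ==
["H0","H1","H1","H1","H4","H3","H1","H1","H4","H4"]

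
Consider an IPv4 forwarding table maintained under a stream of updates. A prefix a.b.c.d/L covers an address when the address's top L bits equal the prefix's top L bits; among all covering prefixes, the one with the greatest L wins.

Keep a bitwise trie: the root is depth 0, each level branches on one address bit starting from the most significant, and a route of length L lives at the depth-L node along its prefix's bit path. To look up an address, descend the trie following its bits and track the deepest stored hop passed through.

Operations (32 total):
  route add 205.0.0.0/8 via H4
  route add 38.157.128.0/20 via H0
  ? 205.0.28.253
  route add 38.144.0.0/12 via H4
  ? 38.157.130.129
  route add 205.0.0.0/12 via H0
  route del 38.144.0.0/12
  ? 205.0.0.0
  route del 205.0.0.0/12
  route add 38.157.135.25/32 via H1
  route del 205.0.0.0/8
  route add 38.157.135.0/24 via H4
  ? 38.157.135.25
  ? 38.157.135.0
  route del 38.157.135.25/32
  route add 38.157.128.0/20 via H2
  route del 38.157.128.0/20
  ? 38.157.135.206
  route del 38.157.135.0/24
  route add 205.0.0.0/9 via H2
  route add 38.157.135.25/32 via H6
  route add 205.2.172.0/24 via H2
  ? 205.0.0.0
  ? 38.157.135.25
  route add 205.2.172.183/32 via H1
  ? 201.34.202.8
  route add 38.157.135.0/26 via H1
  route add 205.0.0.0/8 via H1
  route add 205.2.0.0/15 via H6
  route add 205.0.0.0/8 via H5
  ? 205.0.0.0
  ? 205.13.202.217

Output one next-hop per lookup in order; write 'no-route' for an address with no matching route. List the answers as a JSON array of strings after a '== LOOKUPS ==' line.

Apply in order:
  add 205.0.0.0/8 -> H4 at depth 8
  add 38.157.128.0/20 -> H0 at depth 20
  ? 205.0.28.253  path d0:-→d1:-→d2:-→d3:-→d4:-→d5:-→d6:-→d7:-→d8:H4  best=H4
  add 38.144.0.0/12 -> H4 at depth 12
  ? 38.157.130.129  path d0:-→d1:-→d2:-→d3:-→d4:-→d5:-→d6:-→d7:-→d8:-→d9:-→d10:-→d11:-→d12:H4→d13:-→d14:-→d15:-→d16:-→d17:-→d18:-→d19:-→d20:H0  best=H0
  add 205.0.0.0/12 -> H0 at depth 12
  - 38.144.0.0/12 clear@12
  ? 205.0.0.0  path d0:-→d1:-→d2:-→d3:-→d4:-→d5:-→d6:-→d7:-→d8:H4→d9:-→d10:-→d11:-→d12:H0  best=H0
  - 205.0.0.0/12 clear@12
  add 38.157.135.25/32 -> H1 at depth 32
  - 205.0.0.0/8 clear@8
  add 38.157.135.0/24 -> H4 at depth 24
  ? 38.157.135.25  path d0:-→d1:-→d2:-→d3:-→d4:-→d5:-→d6:-→d7:-→d8:-→d9:-→d10:-→d11:-→d12:-→d13:-→d14:-→d15:-→d16:-→d17:-→d18:-→d19:-→d20:H0→d21:-→d22:-→d23:-→d24:H4→d25:-→d26:-→d27:-→d28:-→d29:-→d30:-→d31:-→d32:H1  best=H1
  ? 38.157.135.0  path d0:-→d1:-→d2:-→d3:-→d4:-→d5:-→d6:-→d7:-→d8:-→d9:-→d10:-→d11:-→d12:-→d13:-→d14:-→d15:-→d16:-→d17:-→d18:-→d19:-→d20:H0→d21:-→d22:-→d23:-→d24:H4→d25:-→d26:-→d27:-  best=H4
  - 38.157.135.25/32 clear@32
  add 38.157.128.0/20 -> H2 at depth 20
  - 38.157.128.0/20 clear@20
  ? 38.157.135.206  path d0:-→d1:-→d2:-→d3:-→d4:-→d5:-→d6:-→d7:-→d8:-→d9:-→d10:-→d11:-→d12:-→d13:-→d14:-→d15:-→d16:-→d17:-→d18:-→d19:-→d20:-→d21:-→d22:-→d23:-→d24:H4  best=H4
  - 38.157.135.0/24 clear@24
  add 205.0.0.0/9 -> H2 at depth 9
  add 38.157.135.25/32 -> H6 at depth 32
  add 205.2.172.0/24 -> H2 at depth 24
  ? 205.0.0.0  path d0:-→d1:-→d2:-→d3:-→d4:-→d5:-→d6:-→d7:-→d8:-→d9:H2→d10:-→d11:-→d12:-→d13:-→d14:-  best=H2
  ? 38.157.135.25  path d0:-→d1:-→d2:-→d3:-→d4:-→d5:-→d6:-→d7:-→d8:-→d9:-→d10:-→d11:-→d12:-→d13:-→d14:-→d15:-→d16:-→d17:-→d18:-→d19:-→d20:-→d21:-→d22:-→d23:-→d24:-→d25:-→d26:-→d27:-→d28:-→d29:-→d30:-→d31:-→d32:H6  best=H6
  add 205.2.172.183/32 -> H1 at depth 32
  ? 201.34.202.8  path d0:-→d1:-→d2:-→d3:-→d4:-→d5:-  best=no-route
  add 38.157.135.0/26 -> H1 at depth 26
  add 205.0.0.0/8 -> H1 at depth 8
  add 205.2.0.0/15 -> H6 at depth 15
  add 205.0.0.0/8 -> H5 at depth 8
  ? 205.0.0.0  path d0:-→d1:-→d2:-→d3:-→d4:-→d5:-→d6:-→d7:-→d8:H5→d9:H2→d10:-→d11:-→d12:-→d13:-→d14:-  best=H2
  ? 205.13.202.217  path d0:-→d1:-→d2:-→d3:-→d4:-→d5:-→d6:-→d7:-→d8:H5→d9:H2→d10:-→d11:-→d12:-  best=H2

== LOOKUPS ==
["H4","H0","H0","H1","H4","H4","H2","H6","no-route","H2","H2"]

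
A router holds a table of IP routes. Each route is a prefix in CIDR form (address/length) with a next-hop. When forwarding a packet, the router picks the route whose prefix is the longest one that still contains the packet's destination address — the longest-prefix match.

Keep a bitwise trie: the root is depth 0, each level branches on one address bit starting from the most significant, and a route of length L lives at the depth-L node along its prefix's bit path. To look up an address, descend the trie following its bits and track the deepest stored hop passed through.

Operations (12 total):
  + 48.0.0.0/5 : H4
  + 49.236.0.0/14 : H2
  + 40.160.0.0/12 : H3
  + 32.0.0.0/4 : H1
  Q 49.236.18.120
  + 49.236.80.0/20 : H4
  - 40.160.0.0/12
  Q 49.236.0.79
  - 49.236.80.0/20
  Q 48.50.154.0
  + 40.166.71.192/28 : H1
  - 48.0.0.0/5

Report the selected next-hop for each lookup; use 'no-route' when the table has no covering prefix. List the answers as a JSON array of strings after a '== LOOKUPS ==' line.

Trace:
  add 48.0.0.0/5 -> H4 at depth 5
  add 49.236.0.0/14 -> H2 at depth 14
  add 40.160.0.0/12 -> H3 at depth 12
  add 32.0.0.0/4 -> H1 at depth 4
  lookup 49.236.18.120: bits 00110001111011 walk d0:-→d1:-→d2:-→d3:-→d4:-→d5:H4→d6:-→d7:-→d8:-→d9:-→d10:-→d11:-→d12:-→d13:-→d14:H2 -> H2
  add 49.236.80.0/20 -> H4 at depth 20
  - 40.160.0.0/12 clear@12
  lookup 49.236.0.79: bits 00110001111011000 walk d0:-→d1:-→d2:-→d3:-→d4:-→d5:H4→d6:-→d7:-→d8:-→d9:-→d10:-→d11:-→d12:-→d13:-→d14:H2→d15:-→d16:-→d17:- -> H2
  - 49.236.80.0/20 clear@20
  lookup 48.50.154.0: bits 0011000 walk d0:-→d1:-→d2:-→d3:-→d4:-→d5:H4→d6:-→d7:- -> H4
  add 40.166.71.192/28 -> H1 at depth 28
  - 48.0.0.0/5 clear@5

== LOOKUPS ==
["H2","H2","H4"]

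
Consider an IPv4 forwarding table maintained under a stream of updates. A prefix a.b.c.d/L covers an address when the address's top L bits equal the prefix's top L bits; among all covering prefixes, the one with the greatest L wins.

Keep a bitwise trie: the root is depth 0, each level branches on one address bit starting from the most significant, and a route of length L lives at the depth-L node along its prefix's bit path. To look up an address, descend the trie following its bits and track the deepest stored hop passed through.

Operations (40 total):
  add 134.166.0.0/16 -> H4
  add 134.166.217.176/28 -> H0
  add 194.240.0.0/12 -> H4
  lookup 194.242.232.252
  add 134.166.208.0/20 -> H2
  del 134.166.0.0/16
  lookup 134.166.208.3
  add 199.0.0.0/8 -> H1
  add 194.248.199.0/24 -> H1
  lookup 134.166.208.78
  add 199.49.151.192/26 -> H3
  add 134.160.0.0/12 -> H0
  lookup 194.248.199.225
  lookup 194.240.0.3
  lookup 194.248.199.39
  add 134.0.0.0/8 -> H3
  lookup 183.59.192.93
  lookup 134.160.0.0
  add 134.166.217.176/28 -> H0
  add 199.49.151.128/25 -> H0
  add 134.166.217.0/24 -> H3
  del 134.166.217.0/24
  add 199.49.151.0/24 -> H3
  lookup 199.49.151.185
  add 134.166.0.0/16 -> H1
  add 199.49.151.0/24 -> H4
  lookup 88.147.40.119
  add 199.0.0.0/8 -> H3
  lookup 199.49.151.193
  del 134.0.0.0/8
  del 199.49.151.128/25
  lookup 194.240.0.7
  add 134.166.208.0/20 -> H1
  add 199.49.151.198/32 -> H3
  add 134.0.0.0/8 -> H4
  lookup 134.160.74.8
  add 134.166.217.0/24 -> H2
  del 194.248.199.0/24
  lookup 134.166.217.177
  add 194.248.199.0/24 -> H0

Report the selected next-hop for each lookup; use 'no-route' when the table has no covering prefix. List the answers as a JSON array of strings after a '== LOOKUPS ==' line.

Trace:
  add 134.166.0.0/16 -> H4 at depth 16
  add 134.166.217.176/28 -> H0 at depth 28
  add 194.240.0.0/12 -> H4 at depth 12
  Q 194.242.232.252: descend 110000101111 ; hops seen [H4] ; pick H4
  add 134.166.208.0/20 -> H2 at depth 20
  - 134.166.0.0/16 clear@16
  Q 134.166.208.3: descend 10000110101001101101 ; hops seen [H2] ; pick H2
  add 199.0.0.0/8 -> H1 at depth 8
  add 194.248.199.0/24 -> H1 at depth 24
  Q 134.166.208.78: descend 10000110101001101101 ; hops seen [H2] ; pick H2
  add 199.49.151.192/26 -> H3 at depth 26
  add 134.160.0.0/12 -> H0 at depth 12
  Q 194.248.199.225: descend 110000101111100011000111 ; hops seen [H4,H1] ; pick H1
  Q 194.240.0.3: descend 110000101111 ; hops seen [H4] ; pick H4
  Q 194.248.199.39: descend 110000101111100011000111 ; hops seen [H4,H1] ; pick H1
  add 134.0.0.0/8 -> H3 at depth 8
  Q 183.59.192.93: descend 10 ; hops seen [∅] ; pick no-route
  Q 134.160.0.0: descend 1000011010100 ; hops seen [H3,H0] ; pick H0
  add 134.166.217.176/28 -> H0 at depth 28
  add 199.49.151.128/25 -> H0 at depth 25
  add 134.166.217.0/24 -> H3 at depth 24
  - 134.166.217.0/24 clear@24
  add 199.49.151.0/24 -> H3 at depth 24
  Q 199.49.151.185: descend 1100011100110001100101111 ; hops seen [H1,H3,H0] ; pick H0
  add 134.166.0.0/16 -> H1 at depth 16
  add 199.49.151.0/24 -> H4 at depth 24
  Q 88.147.40.119: descend ε ; hops seen [∅] ; pick no-route
  add 199.0.0.0/8 -> H3 at depth 8
  Q 199.49.151.193: descend 11000111001100011001011111 ; hops seen [H3,H4,H0,H3] ; pick H3
  - 134.0.0.0/8 clear@8
  - 199.49.151.128/25 clear@25
  Q 194.240.0.7: descend 110000101111 ; hops seen [H4] ; pick H4
  add 134.166.208.0/20 -> H1 at depth 20
  add 199.49.151.198/32 -> H3 at depth 32
  add 134.0.0.0/8 -> H4 at depth 8
  Q 134.160.74.8: descend 1000011010100 ; hops seen [H4,H0] ; pick H0
  add 134.166.217.0/24 -> H2 at depth 24
  - 194.248.199.0/24 clear@24
  Q 134.166.217.177: descend 1000011010100110110110011011 ; hops seen [H4,H0,H1,H1,H2,H0] ; pick H0
  add 194.248.199.0/24 -> H0 at depth 24

== LOOKUPS ==
["H4","H2","H2","H1","H4","H1","no-route","H0","H0","no-route","H3","H4","H0","H0"]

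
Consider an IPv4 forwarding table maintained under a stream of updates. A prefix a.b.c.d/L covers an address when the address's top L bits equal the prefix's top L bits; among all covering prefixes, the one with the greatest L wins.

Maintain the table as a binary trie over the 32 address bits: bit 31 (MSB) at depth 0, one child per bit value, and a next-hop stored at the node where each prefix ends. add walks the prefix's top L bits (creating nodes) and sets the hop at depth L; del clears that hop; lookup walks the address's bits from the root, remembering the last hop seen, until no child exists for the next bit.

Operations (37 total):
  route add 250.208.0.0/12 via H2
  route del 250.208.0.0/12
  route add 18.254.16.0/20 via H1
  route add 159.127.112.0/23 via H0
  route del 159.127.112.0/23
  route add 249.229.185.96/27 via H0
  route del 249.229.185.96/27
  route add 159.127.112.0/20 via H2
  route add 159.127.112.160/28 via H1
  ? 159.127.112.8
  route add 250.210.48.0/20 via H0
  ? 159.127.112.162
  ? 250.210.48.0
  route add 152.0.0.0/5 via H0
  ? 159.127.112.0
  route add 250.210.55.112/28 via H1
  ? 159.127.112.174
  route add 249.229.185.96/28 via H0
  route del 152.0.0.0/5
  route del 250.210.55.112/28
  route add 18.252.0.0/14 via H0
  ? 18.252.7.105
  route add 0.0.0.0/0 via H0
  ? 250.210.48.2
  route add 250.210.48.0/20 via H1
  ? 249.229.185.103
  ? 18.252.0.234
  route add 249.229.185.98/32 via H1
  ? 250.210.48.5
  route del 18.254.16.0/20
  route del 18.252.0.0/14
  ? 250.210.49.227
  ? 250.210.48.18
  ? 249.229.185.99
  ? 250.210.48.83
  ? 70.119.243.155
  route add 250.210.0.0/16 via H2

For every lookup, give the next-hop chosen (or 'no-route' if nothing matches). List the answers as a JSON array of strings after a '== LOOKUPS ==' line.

Trace:
  add 250.208.0.0/12 -> H2 at depth 12
  - 250.208.0.0/12 clear@12
  add 18.254.16.0/20 -> H1 at depth 20
  add 159.127.112.0/23 -> H0 at depth 23
  - 159.127.112.0/23 clear@23
  add 249.229.185.96/27 -> H0 at depth 27
  - 249.229.185.96/27 clear@27
  add 159.127.112.0/20 -> H2 at depth 20
  add 159.127.112.160/28 -> H1 at depth 28
  Q 159.127.112.8: descend 100111110111111101110000 ; hops seen [H2] ; pick H2
  add 250.210.48.0/20 -> H0 at depth 20
  Q 159.127.112.162: descend 1001111101111111011100001010 ; hops seen [H2,H1] ; pick H1
  Q 250.210.48.0: descend 11111010110100100011 ; hops seen [H0] ; pick H0
  add 152.0.0.0/5 -> H0 at depth 5
  Q 159.127.112.0: descend 100111110111111101110000 ; hops seen [H0,H2] ; pick H2
  add 250.210.55.112/28 -> H1 at depth 28
  Q 159.127.112.174: descend 1001111101111111011100001010 ; hops seen [H0,H2,H1] ; pick H1
  add 249.229.185.96/28 -> H0 at depth 28
  - 152.0.0.0/5 clear@5
  - 250.210.55.112/28 clear@28
  add 18.252.0.0/14 -> H0 at depth 14
  Q 18.252.7.105: descend 00010010111111 ; hops seen [H0] ; pick H0
  add 0.0.0.0/0 -> H0 at depth 0
  Q 250.210.48.2: descend 111110101101001000110 ; hops seen [H0,H0] ; pick H0
  add 250.210.48.0/20 -> H1 at depth 20
  Q 249.229.185.103: descend 1111100111100101101110010110 ; hops seen [H0,H0] ; pick H0
  Q 18.252.0.234: descend 00010010111111 ; hops seen [H0,H0] ; pick H0
  add 249.229.185.98/32 -> H1 at depth 32
  Q 250.210.48.5: descend 111110101101001000110 ; hops seen [H0,H1] ; pick H1
  - 18.254.16.0/20 clear@20
  - 18.252.0.0/14 clear@14
  Q 250.210.49.227: descend 111110101101001000110 ; hops seen [H0,H1] ; pick H1
  Q 250.210.48.18: descend 111110101101001000110 ; hops seen [H0,H1] ; pick H1
  Q 249.229.185.99: descend 1111100111100101101110010110001 ; hops seen [H0,H0] ; pick H0
  Q 250.210.48.83: descend 111110101101001000110 ; hops seen [H0,H1] ; pick H1
  Q 70.119.243.155: descend 0 ; hops seen [H0] ; pick H0
  add 250.210.0.0/16 -> H2 at depth 16

== LOOKUPS ==
["H2","H1","H0","H2","H1","H0","H0","H0","H0","H1","H1","H1","H0","H1","H0"]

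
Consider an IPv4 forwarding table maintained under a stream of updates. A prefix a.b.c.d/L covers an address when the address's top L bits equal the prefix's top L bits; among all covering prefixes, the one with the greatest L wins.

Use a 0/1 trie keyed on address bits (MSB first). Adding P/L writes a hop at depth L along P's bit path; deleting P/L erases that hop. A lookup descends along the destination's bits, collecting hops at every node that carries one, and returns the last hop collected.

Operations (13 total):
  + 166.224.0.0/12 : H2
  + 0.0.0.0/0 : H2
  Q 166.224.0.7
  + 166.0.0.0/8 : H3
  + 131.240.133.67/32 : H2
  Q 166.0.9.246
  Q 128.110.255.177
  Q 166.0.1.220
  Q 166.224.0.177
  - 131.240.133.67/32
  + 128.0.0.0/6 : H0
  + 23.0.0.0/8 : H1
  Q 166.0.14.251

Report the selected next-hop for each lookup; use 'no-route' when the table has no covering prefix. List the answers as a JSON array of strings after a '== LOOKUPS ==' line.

Apply in order:
  add 166.224.0.0/12 -> H2 at depth 12
  add 0.0.0.0/0 -> H2 at depth 0
  Q 166.224.0.7: descend 101001101110 ; hops seen [H2,H2] ; pick H2
  add 166.0.0.0/8 -> H3 at depth 8
  add 131.240.133.67/32 -> H2 at depth 32
  Q 166.0.9.246: descend 10100110 ; hops seen [H2,H3] ; pick H3
  Q 128.110.255.177: descend 100000 ; hops seen [H2] ; pick H2
  Q 166.0.1.220: descend 10100110 ; hops seen [H2,H3] ; pick H3
  Q 166.224.0.177: descend 101001101110 ; hops seen [H2,H3,H2] ; pick H2
  del 131.240.133.67/32 (clear depth 32)
  add 128.0.0.0/6 -> H0 at depth 6
  add 23.0.0.0/8 -> H1 at depth 8
  Q 166.0.14.251: descend 10100110 ; hops seen [H2,H3] ; pick H3

== LOOKUPS ==
["H2","H3","H2","H3","H2","H3"]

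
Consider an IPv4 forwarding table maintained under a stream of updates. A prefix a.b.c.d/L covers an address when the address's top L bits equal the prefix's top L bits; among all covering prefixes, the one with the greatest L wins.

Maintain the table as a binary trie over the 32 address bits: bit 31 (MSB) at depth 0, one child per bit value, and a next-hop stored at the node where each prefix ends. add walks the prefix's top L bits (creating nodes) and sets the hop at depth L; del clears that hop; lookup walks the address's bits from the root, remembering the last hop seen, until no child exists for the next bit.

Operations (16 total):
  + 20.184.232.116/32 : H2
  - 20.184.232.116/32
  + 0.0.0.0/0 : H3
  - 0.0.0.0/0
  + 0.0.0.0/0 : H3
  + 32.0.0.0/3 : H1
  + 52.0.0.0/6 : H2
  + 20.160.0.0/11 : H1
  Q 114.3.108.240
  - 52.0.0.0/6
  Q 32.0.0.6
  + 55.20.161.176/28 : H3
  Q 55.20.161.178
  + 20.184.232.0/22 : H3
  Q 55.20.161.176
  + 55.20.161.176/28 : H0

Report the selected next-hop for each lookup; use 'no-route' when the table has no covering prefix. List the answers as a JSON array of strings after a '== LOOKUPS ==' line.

Trace:
  + 20.184.232.116/32 (H2) depth=32
  - 20.184.232.116/32 clear@32
  + 0.0.0.0/0 (H3) depth=0
  - 0.0.0.0/0 clear@0
  + 0.0.0.0/0 (H3) depth=0
  + 32.0.0.0/3 (H1) depth=3
  + 52.0.0.0/6 (H2) depth=6
  + 20.160.0.0/11 (H1) depth=11
  lookup 114.3.108.240: bits 0 walk d0:H3→d1:- -> H3
  - 52.0.0.0/6 clear@6
  lookup 32.0.0.6: bits 001 walk d0:H3→d1:-→d2:-→d3:H1 -> H1
  + 55.20.161.176/28 (H3) depth=28
  lookup 55.20.161.178: bits 0011011100010100101000011011 walk d0:H3→d1:-→d2:-→d3:H1→d4:-→d5:-→d6:-→d7:-→d8:-→d9:-→d10:-→d11:-→d12:-→d13:-→d14:-→d15:-→d16:-→d17:-→d18:-→d19:-→d20:-→d21:-→d22:-→d23:-→d24:-→d25:-→d26:-→d27:-→d28:H3 -> H3
  + 20.184.232.0/22 (H3) depth=22
  lookup 55.20.161.176: bits 0011011100010100101000011011 walk d0:H3→d1:-→d2:-→d3:H1→d4:-→d5:-→d6:-→d7:-→d8:-→d9:-→d10:-→d11:-→d12:-→d13:-→d14:-→d15:-→d16:-→d17:-→d18:-→d19:-→d20:-→d21:-→d22:-→d23:-→d24:-→d25:-→d26:-→d27:-→d28:H3 -> H3
  + 55.20.161.176/28 (H0) depth=28

== LOOKUPS ==
["H3","H1","H3","H3"]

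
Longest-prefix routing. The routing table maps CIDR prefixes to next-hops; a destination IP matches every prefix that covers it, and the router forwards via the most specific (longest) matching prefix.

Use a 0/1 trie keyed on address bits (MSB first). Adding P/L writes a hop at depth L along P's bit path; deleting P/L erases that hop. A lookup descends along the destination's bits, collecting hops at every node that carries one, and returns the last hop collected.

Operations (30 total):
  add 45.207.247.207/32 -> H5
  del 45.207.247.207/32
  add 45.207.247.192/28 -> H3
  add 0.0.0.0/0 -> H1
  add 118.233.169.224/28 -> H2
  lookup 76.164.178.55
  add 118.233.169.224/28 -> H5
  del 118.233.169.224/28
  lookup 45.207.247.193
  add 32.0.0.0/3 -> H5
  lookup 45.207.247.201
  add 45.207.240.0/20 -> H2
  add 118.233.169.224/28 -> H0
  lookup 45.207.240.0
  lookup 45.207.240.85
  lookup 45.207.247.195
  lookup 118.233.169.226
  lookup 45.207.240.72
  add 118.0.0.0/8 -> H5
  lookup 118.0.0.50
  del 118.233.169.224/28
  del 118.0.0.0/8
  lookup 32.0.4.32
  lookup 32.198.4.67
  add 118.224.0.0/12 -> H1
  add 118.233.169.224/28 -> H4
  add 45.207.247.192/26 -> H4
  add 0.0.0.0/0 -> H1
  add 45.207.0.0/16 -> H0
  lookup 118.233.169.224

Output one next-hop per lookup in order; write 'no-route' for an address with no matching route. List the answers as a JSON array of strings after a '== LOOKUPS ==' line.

Process each operation:
  add 45.207.247.207/32 -> H5 at depth 32
  del 45.207.247.207/32 (clear depth 32)
  add 45.207.247.192/28 -> H3 at depth 28
  add 0.0.0.0/0 -> H1 at depth 0
  add 118.233.169.224/28 -> H2 at depth 28
  Q 76.164.178.55: descend 01 ; hops seen [H1] ; pick H1
  add 118.233.169.224/28 -> H5 at depth 28
  del 118.233.169.224/28 (clear depth 28)
  Q 45.207.247.193: descend 0010110111001111111101111100 ; hops seen [H1,H3] ; pick H3
  add 32.0.0.0/3 -> H5 at depth 3
  Q 45.207.247.201: descend 00101101110011111111011111001 ; hops seen [H1,H5,H3] ; pick H3
  add 45.207.240.0/20 -> H2 at depth 20
  add 118.233.169.224/28 -> H0 at depth 28
  Q 45.207.240.0: descend 001011011100111111110 ; hops seen [H1,H5,H2] ; pick H2
  Q 45.207.240.85: descend 001011011100111111110 ; hops seen [H1,H5,H2] ; pick H2
  Q 45.207.247.195: descend 0010110111001111111101111100 ; hops seen [H1,H5,H2,H3] ; pick H3
  Q 118.233.169.226: descend 0111011011101001101010011110 ; hops seen [H1,H0] ; pick H0
  Q 45.207.240.72: descend 001011011100111111110 ; hops seen [H1,H5,H2] ; pick H2
  add 118.0.0.0/8 -> H5 at depth 8
  Q 118.0.0.50: descend 01110110 ; hops seen [H1,H5] ; pick H5
  del 118.233.169.224/28 (clear depth 28)
  del 118.0.0.0/8 (clear depth 8)
  Q 32.0.4.32: descend 0010 ; hops seen [H1,H5] ; pick H5
  Q 32.198.4.67: descend 0010 ; hops seen [H1,H5] ; pick H5
  add 118.224.0.0/12 -> H1 at depth 12
  add 118.233.169.224/28 -> H4 at depth 28
  add 45.207.247.192/26 -> H4 at depth 26
  add 0.0.0.0/0 -> H1 at depth 0
  add 45.207.0.0/16 -> H0 at depth 16
  Q 118.233.169.224: descend 0111011011101001101010011110 ; hops seen [H1,H1,H4] ; pick H4

== LOOKUPS ==
["H1","H3","H3","H2","H2","H3","H0","H2","H5","H5","H5","H4"]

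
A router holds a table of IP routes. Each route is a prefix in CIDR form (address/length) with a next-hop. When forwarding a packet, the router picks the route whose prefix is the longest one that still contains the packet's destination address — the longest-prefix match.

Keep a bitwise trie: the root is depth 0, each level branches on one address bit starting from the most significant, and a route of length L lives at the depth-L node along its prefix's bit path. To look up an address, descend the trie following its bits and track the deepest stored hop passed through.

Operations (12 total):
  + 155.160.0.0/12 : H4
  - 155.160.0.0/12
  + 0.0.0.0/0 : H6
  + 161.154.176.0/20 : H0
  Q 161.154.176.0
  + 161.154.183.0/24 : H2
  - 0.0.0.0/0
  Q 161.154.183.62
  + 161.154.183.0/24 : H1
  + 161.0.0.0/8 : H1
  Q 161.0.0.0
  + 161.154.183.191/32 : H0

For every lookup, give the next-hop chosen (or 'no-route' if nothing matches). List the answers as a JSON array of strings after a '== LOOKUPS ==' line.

Process each operation:
  + 155.160.0.0/12 (H4) depth=12
  - 155.160.0.0/12 clear@12
  + 0.0.0.0/0 (H6) depth=0
  + 161.154.176.0/20 (H0) depth=20
  lookup 161.154.176.0: bits 10100001100110101011 walk d0:H6→d1:-→d2:-→d3:-→d4:-→d5:-→d6:-→d7:-→d8:-→d9:-→d10:-→d11:-→d12:-→d13:-→d14:-→d15:-→d16:-→d17:-→d18:-→d19:-→d20:H0 -> H0
  + 161.154.183.0/24 (H2) depth=24
  - 0.0.0.0/0 clear@0
  lookup 161.154.183.62: bits 101000011001101010110111 walk d0:-→d1:-→d2:-→d3:-→d4:-→d5:-→d6:-→d7:-→d8:-→d9:-→d10:-→d11:-→d12:-→d13:-→d14:-→d15:-→d16:-→d17:-→d18:-→d19:-→d20:H0→d21:-→d22:-→d23:-→d24:H2 -> H2
  + 161.154.183.0/24 (H1) depth=24
  + 161.0.0.0/8 (H1) depth=8
  lookup 161.0.0.0: bits 10100001 walk d0:-→d1:-→d2:-→d3:-→d4:-→d5:-→d6:-→d7:-→d8:H1 -> H1
  + 161.154.183.191/32 (H0) depth=32

== LOOKUPS ==
["H0","H2","H1"]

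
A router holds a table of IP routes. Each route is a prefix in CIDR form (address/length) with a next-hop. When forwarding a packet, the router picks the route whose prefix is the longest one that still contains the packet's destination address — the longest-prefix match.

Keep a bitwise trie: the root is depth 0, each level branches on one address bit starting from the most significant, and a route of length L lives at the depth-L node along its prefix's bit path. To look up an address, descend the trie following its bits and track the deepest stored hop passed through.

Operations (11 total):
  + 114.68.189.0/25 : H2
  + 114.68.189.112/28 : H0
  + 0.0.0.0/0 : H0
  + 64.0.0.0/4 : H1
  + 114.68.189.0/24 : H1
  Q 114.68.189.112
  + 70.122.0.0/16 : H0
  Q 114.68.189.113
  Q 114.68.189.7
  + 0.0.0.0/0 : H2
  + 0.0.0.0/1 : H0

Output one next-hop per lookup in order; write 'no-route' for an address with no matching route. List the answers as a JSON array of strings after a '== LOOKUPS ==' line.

Trace:
  + 114.68.189.0/25 (H2) depth=25
  + 114.68.189.112/28 (H0) depth=28
  + 0.0.0.0/0 (H0) depth=0
  + 64.0.0.0/4 (H1) depth=4
  + 114.68.189.0/24 (H1) depth=24
  ? 114.68.189.112  path d0:H0→d1:-→d2:-→d3:-→d4:-→d5:-→d6:-→d7:-→d8:-→d9:-→d10:-→d11:-→d12:-→d13:-→d14:-→d15:-→d16:-→d17:-→d18:-→d19:-→d20:-→d21:-→d22:-→d23:-→d24:H1→d25:H2→d26:-→d27:-→d28:H0  best=H0
  + 70.122.0.0/16 (H0) depth=16
  ? 114.68.189.113  path d0:H0→d1:-→d2:-→d3:-→d4:-→d5:-→d6:-→d7:-→d8:-→d9:-→d10:-→d11:-→d12:-→d13:-→d14:-→d15:-→d16:-→d17:-→d18:-→d19:-→d20:-→d21:-→d22:-→d23:-→d24:H1→d25:H2→d26:-→d27:-→d28:H0  best=H0
  ? 114.68.189.7  path d0:H0→d1:-→d2:-→d3:-→d4:-→d5:-→d6:-→d7:-→d8:-→d9:-→d10:-→d11:-→d12:-→d13:-→d14:-→d15:-→d16:-→d17:-→d18:-→d19:-→d20:-→d21:-→d22:-→d23:-→d24:H1→d25:H2  best=H2
  + 0.0.0.0/0 (H2) depth=0
  + 0.0.0.0/1 (H0) depth=1

== LOOKUPS ==
["H0","H0","H2"]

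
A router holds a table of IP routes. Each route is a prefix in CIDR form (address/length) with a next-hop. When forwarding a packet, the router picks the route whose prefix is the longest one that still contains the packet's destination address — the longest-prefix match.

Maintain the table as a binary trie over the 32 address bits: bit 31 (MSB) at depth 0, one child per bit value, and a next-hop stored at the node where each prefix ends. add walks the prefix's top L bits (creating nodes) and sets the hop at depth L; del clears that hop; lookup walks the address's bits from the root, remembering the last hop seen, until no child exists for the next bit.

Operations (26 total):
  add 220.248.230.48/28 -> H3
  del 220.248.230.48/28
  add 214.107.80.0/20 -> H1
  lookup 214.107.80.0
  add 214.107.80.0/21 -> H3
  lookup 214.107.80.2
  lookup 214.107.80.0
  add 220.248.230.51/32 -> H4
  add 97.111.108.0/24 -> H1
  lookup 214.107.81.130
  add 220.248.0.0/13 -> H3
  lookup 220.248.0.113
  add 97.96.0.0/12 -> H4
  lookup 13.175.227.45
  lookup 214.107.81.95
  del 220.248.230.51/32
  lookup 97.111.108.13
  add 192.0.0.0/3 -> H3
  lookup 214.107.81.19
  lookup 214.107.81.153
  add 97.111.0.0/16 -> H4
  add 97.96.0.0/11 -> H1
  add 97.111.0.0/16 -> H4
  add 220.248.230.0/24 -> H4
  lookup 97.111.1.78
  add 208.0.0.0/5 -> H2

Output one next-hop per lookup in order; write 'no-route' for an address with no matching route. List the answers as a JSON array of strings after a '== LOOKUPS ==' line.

Apply in order:
  add 220.248.230.48/28 -> H3 at depth 28
  - 220.248.230.48/28 clear@28
  add 214.107.80.0/20 -> H1 at depth 20
  Q 214.107.80.0: descend 11010110011010110101 ; hops seen [H1] ; pick H1
  add 214.107.80.0/21 -> H3 at depth 21
  Q 214.107.80.2: descend 110101100110101101010 ; hops seen [H1,H3] ; pick H3
  Q 214.107.80.0: descend 110101100110101101010 ; hops seen [H1,H3] ; pick H3
  add 220.248.230.51/32 -> H4 at depth 32
  add 97.111.108.0/24 -> H1 at depth 24
  Q 214.107.81.130: descend 110101100110101101010 ; hops seen [H1,H3] ; pick H3
  add 220.248.0.0/13 -> H3 at depth 13
  Q 220.248.0.113: descend 1101110011111000 ; hops seen [H3] ; pick H3
  add 97.96.0.0/12 -> H4 at depth 12
  Q 13.175.227.45: descend 0 ; hops seen [∅] ; pick no-route
  Q 214.107.81.95: descend 110101100110101101010 ; hops seen [H1,H3] ; pick H3
  - 220.248.230.51/32 clear@32
  Q 97.111.108.13: descend 011000010110111101101100 ; hops seen [H4,H1] ; pick H1
  add 192.0.0.0/3 -> H3 at depth 3
  Q 214.107.81.19: descend 110101100110101101010 ; hops seen [H3,H1,H3] ; pick H3
  Q 214.107.81.153: descend 110101100110101101010 ; hops seen [H3,H1,H3] ; pick H3
  add 97.111.0.0/16 -> H4 at depth 16
  add 97.96.0.0/11 -> H1 at depth 11
  add 97.111.0.0/16 -> H4 at depth 16
  add 220.248.230.0/24 -> H4 at depth 24
  Q 97.111.1.78: descend 01100001011011110 ; hops seen [H1,H4,H4] ; pick H4
  add 208.0.0.0/5 -> H2 at depth 5

== LOOKUPS ==
["H1","H3","H3","H3","H3","no-route","H3","H1","H3","H3","H4"]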